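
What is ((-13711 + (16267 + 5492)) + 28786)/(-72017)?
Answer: -36834/72017 ≈ -0.51146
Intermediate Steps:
((-13711 + (16267 + 5492)) + 28786)/(-72017) = ((-13711 + 21759) + 28786)*(-1/72017) = (8048 + 28786)*(-1/72017) = 36834*(-1/72017) = -36834/72017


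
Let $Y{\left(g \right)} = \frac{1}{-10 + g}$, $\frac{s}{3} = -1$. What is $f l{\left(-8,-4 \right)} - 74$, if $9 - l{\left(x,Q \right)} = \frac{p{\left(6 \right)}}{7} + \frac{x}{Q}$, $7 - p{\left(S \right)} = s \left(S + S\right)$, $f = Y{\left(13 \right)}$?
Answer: $- \frac{516}{7} \approx -73.714$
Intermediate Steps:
$s = -3$ ($s = 3 \left(-1\right) = -3$)
$f = \frac{1}{3}$ ($f = \frac{1}{-10 + 13} = \frac{1}{3} \approx 0.33333$)
$p{\left(S \right)} = 7 + 6 S$ ($p{\left(S \right)} = 7 - - 3 \left(S + S\right) = 7 - - 3 \cdot 2 S = 7 - - 6 S = 7 + 6 S$)
$l{\left(x,Q \right)} = \frac{20}{7} - \frac{x}{Q}$ ($l{\left(x,Q \right)} = 9 - \left(\frac{7 + 6 \cdot 6}{7} + \frac{x}{Q}\right) = 9 - \left(\left(7 + 36\right) \frac{1}{7} + \frac{x}{Q}\right) = 9 - \left(43 \cdot \frac{1}{7} + \frac{x}{Q}\right) = 9 - \left(\frac{43}{7} + \frac{x}{Q}\right) = \frac{20}{7} - \frac{x}{Q}$)
$f l{\left(-8,-4 \right)} - 74 = \frac{\frac{20}{7} - - \frac{8}{-4}}{3} - 74 = \frac{\frac{20}{7} - \left(-8\right) \left(- \frac{1}{4}\right)}{3} - 74 = \frac{\frac{20}{7} - 2}{3} - 74 = \frac{1}{3} \cdot \frac{6}{7} - 74 = \frac{2}{7} - 74 = - \frac{516}{7}$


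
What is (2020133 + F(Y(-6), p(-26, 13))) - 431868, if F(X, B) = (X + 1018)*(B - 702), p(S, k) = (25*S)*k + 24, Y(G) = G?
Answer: -7649271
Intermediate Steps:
p(S, k) = 24 + 25*S*k (p(S, k) = 25*S*k + 24 = 24 + 25*S*k)
F(X, B) = (-702 + B)*(1018 + X) (F(X, B) = (1018 + X)*(-702 + B) = (-702 + B)*(1018 + X))
(2020133 + F(Y(-6), p(-26, 13))) - 431868 = (2020133 + (-714636 - 702*(-6) + 1018*(24 + 25*(-26)*13) + (24 + 25*(-26)*13)*(-6))) - 431868 = (2020133 + (-714636 + 4212 + 1018*(24 - 8450) + (24 - 8450)*(-6))) - 431868 = (2020133 + (-714636 + 4212 + 1018*(-8426) - 8426*(-6))) - 431868 = (2020133 + (-714636 + 4212 - 8577668 + 50556)) - 431868 = (2020133 - 9237536) - 431868 = -7217403 - 431868 = -7649271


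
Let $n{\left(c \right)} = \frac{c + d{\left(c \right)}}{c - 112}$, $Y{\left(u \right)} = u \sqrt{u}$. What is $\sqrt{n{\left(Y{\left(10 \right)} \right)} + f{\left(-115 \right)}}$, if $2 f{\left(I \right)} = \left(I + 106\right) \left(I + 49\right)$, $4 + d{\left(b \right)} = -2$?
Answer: $\frac{\sqrt{16635 - 1490 \sqrt{10}}}{\sqrt{56 - 5 \sqrt{10}}} \approx 17.224$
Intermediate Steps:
$Y{\left(u \right)} = u^{\frac{3}{2}}$
$d{\left(b \right)} = -6$ ($d{\left(b \right)} = -4 - 2 = -6$)
$f{\left(I \right)} = \frac{\left(49 + I\right) \left(106 + I\right)}{2}$ ($f{\left(I \right)} = \frac{\left(I + 106\right) \left(I + 49\right)}{2} = \frac{\left(106 + I\right) \left(49 + I\right)}{2} = \frac{\left(49 + I\right) \left(106 + I\right)}{2}$)
$n{\left(c \right)} = \frac{-6 + c}{-112 + c}$ ($n{\left(c \right)} = \frac{c - 6}{c - 112} = \frac{-6 + c}{-112 + c}$)
$\sqrt{n{\left(Y{\left(10 \right)} \right)} + f{\left(-115 \right)}} = \sqrt{\frac{-6 + 10^{\frac{3}{2}}}{-112 + 10^{\frac{3}{2}}} + \left(2597 + \frac{\left(-115\right)^{2}}{2} + \frac{155}{2} \left(-115\right)\right)} = \sqrt{\frac{-6 + 10 \sqrt{10}}{-112 + 10 \sqrt{10}} + \left(2597 + \frac{1}{2} \cdot 13225 - \frac{17825}{2}\right)} = \sqrt{\frac{-6 + 10 \sqrt{10}}{-112 + 10 \sqrt{10}} + \left(2597 + \frac{13225}{2} - \frac{17825}{2}\right)} = \sqrt{\frac{-6 + 10 \sqrt{10}}{-112 + 10 \sqrt{10}} + 297} = \sqrt{297 + \frac{-6 + 10 \sqrt{10}}{-112 + 10 \sqrt{10}}}$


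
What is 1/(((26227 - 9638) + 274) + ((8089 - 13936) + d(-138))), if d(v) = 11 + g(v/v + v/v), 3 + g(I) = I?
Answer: 1/11026 ≈ 9.0695e-5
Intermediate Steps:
g(I) = -3 + I
d(v) = 10 (d(v) = 11 + (-3 + (v/v + v/v)) = 11 + (-3 + (1 + 1)) = 11 + (-3 + 2) = 11 - 1 = 10)
1/(((26227 - 9638) + 274) + ((8089 - 13936) + d(-138))) = 1/(((26227 - 9638) + 274) + ((8089 - 13936) + 10)) = 1/((16589 + 274) + (-5847 + 10)) = 1/(16863 - 5837) = 1/11026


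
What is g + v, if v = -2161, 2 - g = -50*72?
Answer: 1441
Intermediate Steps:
g = 3602 (g = 2 - (-50)*72 = 2 - 1*(-3600) = 2 + 3600 = 3602)
g + v = 3602 - 2161 = 1441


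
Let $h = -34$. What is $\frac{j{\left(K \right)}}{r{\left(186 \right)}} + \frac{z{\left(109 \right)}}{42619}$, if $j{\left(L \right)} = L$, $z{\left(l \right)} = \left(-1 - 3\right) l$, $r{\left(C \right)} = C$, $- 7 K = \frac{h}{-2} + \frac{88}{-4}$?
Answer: $- \frac{3253}{509082} \approx -0.0063899$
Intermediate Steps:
$K = \frac{5}{7}$ ($K = - \frac{- \frac{34}{-2} + \frac{88}{-4}}{7} = - \frac{\left(-34\right) \left(- \frac{1}{2}\right) + 88 \left(- \frac{1}{4}\right)}{7} = - \frac{17 - 22}{7} = \left(- \frac{1}{7}\right) \left(-5\right) = \frac{5}{7} \approx 0.71429$)
$z{\left(l \right)} = - 4 l$
$\frac{j{\left(K \right)}}{r{\left(186 \right)}} + \frac{z{\left(109 \right)}}{42619} = \frac{5}{7 \cdot 186} + \frac{\left(-4\right) 109}{42619} = \frac{5}{7} \cdot \frac{1}{186} - \frac{4}{391} = \frac{5}{1302} - \frac{4}{391} = - \frac{3253}{509082}$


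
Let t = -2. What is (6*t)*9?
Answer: -108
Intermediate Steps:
(6*t)*9 = (6*(-2))*9 = -12*9 = -108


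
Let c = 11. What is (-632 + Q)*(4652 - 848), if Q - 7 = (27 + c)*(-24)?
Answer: -5846748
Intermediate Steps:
Q = -905 (Q = 7 + (27 + 11)*(-24) = 7 + 38*(-24) = 7 - 912 = -905)
(-632 + Q)*(4652 - 848) = (-632 - 905)*(4652 - 848) = -1537*3804 = -5846748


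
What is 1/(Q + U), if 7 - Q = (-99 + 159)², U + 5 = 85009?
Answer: 1/81411 ≈ 1.2283e-5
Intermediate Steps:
U = 85004 (U = -5 + 85009 = 85004)
Q = -3593 (Q = 7 - (-99 + 159)² = 7 - 1*60² = 7 - 1*3600 = 7 - 3600 = -3593)
1/(Q + U) = 1/(-3593 + 85004) = 1/81411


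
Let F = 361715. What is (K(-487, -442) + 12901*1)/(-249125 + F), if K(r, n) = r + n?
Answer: 5986/56295 ≈ 0.10633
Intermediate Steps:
K(r, n) = n + r
(K(-487, -442) + 12901*1)/(-249125 + F) = ((-442 - 487) + 12901*1)/(-249125 + 361715) = (-929 + 12901)/112590 = 11972*(1/112590) = 5986/56295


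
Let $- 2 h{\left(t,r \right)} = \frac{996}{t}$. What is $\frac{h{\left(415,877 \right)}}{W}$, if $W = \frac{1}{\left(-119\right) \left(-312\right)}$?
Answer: $- \frac{222768}{5} \approx -44554.0$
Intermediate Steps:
$h{\left(t,r \right)} = - \frac{498}{t}$ ($h{\left(t,r \right)} = - \frac{996 \frac{1}{t}}{2} = - \frac{498}{t}$)
$W = \frac{1}{37128} \approx 2.6934 \cdot 10^{-5}$
$\frac{h{\left(415,877 \right)}}{W} = - \frac{498}{415} \frac{1}{\frac{1}{37128}} = \left(-498\right) \frac{1}{415} \cdot 37128 = \left(- \frac{6}{5}\right) 37128 = - \frac{222768}{5}$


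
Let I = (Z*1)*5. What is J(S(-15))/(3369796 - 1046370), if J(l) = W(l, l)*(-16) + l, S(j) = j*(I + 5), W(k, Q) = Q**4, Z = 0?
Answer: -506250075/2323426 ≈ -217.89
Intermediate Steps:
I = 0 (I = (0*1)*5 = 0*5 = 0)
S(j) = 5*j (S(j) = j*(0 + 5) = j*5 = 5*j)
J(l) = l - 16*l**4 (J(l) = l**4*(-16) + l = -16*l**4 + l = l - 16*l**4)
J(S(-15))/(3369796 - 1046370) = (5*(-15) - 16*(5*(-15))**4)/(3369796 - 1046370) = (-75 - 16*(-75)**4)/2323426 = (-75 - 16*31640625)*(1/2323426) = (-75 - 506250000)*(1/2323426) = -506250075*1/2323426 = -506250075/2323426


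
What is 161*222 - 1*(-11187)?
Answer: 46929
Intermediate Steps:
161*222 - 1*(-11187) = 35742 + 11187 = 46929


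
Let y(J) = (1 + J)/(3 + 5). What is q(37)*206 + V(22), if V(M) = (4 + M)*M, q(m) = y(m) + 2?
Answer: 3925/2 ≈ 1962.5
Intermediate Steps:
y(J) = ⅛ + J/8 (y(J) = (1 + J)/8 = (1 + J)*(⅛) = ⅛ + J/8)
q(m) = 17/8 + m/8 (q(m) = (⅛ + m/8) + 2 = 17/8 + m/8)
V(M) = M*(4 + M)
q(37)*206 + V(22) = (17/8 + (⅛)*37)*206 + 22*(4 + 22) = (17/8 + 37/8)*206 + 22*26 = (27/4)*206 + 572 = 2781/2 + 572 = 3925/2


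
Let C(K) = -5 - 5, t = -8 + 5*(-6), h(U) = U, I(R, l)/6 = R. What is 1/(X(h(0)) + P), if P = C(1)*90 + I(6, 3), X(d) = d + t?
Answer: -1/902 ≈ -0.0011086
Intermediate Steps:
I(R, l) = 6*R
t = -38 (t = -8 - 30 = -38)
C(K) = -10
X(d) = -38 + d (X(d) = d - 38 = -38 + d)
P = -864 (P = -10*90 + 6*6 = -900 + 36 = -864)
1/(X(h(0)) + P) = 1/((-38 + 0) - 864) = 1/(-38 - 864) = 1/(-902) = -1/902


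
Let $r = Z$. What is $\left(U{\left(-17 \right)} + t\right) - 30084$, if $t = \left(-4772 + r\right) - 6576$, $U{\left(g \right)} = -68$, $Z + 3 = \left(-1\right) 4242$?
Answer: $-45745$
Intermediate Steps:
$Z = -4245$ ($Z = -3 - 4242 = -4245$)
$r = -4245$
$t = -15593$ ($t = \left(-4772 - 4245\right) - 6576 = -9017 - 6576 = -15593$)
$\left(U{\left(-17 \right)} + t\right) - 30084 = \left(-68 - 15593\right) - 30084 = -15661 - 30084 = -45745$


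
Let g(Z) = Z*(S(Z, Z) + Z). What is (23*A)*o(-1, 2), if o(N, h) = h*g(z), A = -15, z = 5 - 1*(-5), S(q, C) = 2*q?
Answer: -207000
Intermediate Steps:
z = 10 (z = 5 + 5 = 10)
g(Z) = 3*Z² (g(Z) = Z*(2*Z + Z) = Z*(3*Z) = 3*Z²)
o(N, h) = 300*h (o(N, h) = h*(3*10²) = h*(3*100) = h*300 = 300*h)
(23*A)*o(-1, 2) = (23*(-15))*(300*2) = -345*600 = -207000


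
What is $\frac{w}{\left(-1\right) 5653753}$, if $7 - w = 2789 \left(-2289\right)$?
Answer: $- \frac{912004}{807679} \approx -1.1292$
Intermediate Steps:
$w = 6384028$ ($w = 7 - 2789 \left(-2289\right) = 7 - -6384021 = 7 + 6384021 = 6384028$)
$\frac{w}{\left(-1\right) 5653753} = \frac{6384028}{\left(-1\right) 5653753} = \frac{6384028}{-5653753} = 6384028 \left(- \frac{1}{5653753}\right) = - \frac{912004}{807679}$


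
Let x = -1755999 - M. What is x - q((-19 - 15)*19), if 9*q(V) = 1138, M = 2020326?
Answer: -33988063/9 ≈ -3.7765e+6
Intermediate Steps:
q(V) = 1138/9 (q(V) = (1/9)*1138 = 1138/9)
x = -3776325 (x = -1755999 - 1*2020326 = -1755999 - 2020326 = -3776325)
x - q((-19 - 15)*19) = -3776325 - 1*1138/9 = -3776325 - 1138/9 = -33988063/9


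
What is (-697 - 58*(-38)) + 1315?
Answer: 2822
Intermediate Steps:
(-697 - 58*(-38)) + 1315 = (-697 + 2204) + 1315 = 1507 + 1315 = 2822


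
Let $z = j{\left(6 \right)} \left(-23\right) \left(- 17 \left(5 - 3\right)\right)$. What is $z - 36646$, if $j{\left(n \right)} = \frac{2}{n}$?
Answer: $- \frac{109156}{3} \approx -36385.0$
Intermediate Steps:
$z = \frac{782}{3}$ ($z = \frac{2}{6} \left(-23\right) \left(- 17 \left(5 - 3\right)\right) = 2 \cdot \frac{1}{6} \left(-23\right) \left(\left(-17\right) 2\right) = \frac{1}{3} \left(-23\right) \left(-34\right) = \left(- \frac{23}{3}\right) \left(-34\right) = \frac{782}{3} \approx 260.67$)
$z - 36646 = \frac{782}{3} - 36646 = - \frac{109156}{3}$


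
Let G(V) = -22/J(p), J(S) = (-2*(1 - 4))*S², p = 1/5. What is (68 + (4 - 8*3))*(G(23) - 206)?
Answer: -14288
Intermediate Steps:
p = ⅕ (p = 1*(⅕) = ⅕ ≈ 0.20000)
J(S) = 6*S² (J(S) = (-2*(-3))*S² = 6*S²)
G(V) = -275/3 (G(V) = -22/(6*(⅕)²) = -22/(6*(1/25)) = -22/6/25 = -22*25/6 = -275/3)
(68 + (4 - 8*3))*(G(23) - 206) = (68 + (4 - 8*3))*(-275/3 - 206) = (68 + (4 - 24))*(-893/3) = (68 - 20)*(-893/3) = 48*(-893/3) = -14288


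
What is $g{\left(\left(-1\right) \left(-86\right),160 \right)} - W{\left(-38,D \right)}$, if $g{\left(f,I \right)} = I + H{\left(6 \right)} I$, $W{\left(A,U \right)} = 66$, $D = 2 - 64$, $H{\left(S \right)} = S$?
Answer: $1054$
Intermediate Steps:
$D = -62$ ($D = 2 - 64 = -62$)
$g{\left(f,I \right)} = 7 I$ ($g{\left(f,I \right)} = I + 6 I = 7 I$)
$g{\left(\left(-1\right) \left(-86\right),160 \right)} - W{\left(-38,D \right)} = 7 \cdot 160 - 66 = 1120 - 66 = 1054$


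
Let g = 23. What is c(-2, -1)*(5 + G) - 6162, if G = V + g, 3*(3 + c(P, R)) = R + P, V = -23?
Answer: -6182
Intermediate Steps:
c(P, R) = -3 + P/3 + R/3 (c(P, R) = -3 + (R + P)/3 = -3 + (P + R)/3 = -3 + (P/3 + R/3) = -3 + P/3 + R/3)
G = 0 (G = -23 + 23 = 0)
c(-2, -1)*(5 + G) - 6162 = (-3 + (⅓)*(-2) + (⅓)*(-1))*(5 + 0) - 6162 = (-3 - ⅔ - ⅓)*5 - 6162 = -4*5 - 6162 = -20 - 6162 = -6182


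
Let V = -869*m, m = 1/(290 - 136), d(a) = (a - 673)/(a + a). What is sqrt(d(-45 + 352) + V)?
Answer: I*sqrt(115250870)/4298 ≈ 2.4978*I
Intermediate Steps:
d(a) = (-673 + a)/(2*a) (d(a) = (-673 + a)/((2*a)) = (-673 + a)*(1/(2*a)) = (-673 + a)/(2*a))
m = 1/154 ≈ 0.0064935
V = -79/14 (V = -869*1/154 = -79/14 ≈ -5.6429)
sqrt(d(-45 + 352) + V) = sqrt((-673 + (-45 + 352))/(2*(-45 + 352)) - 79/14) = sqrt((1/2)*(-673 + 307)/307 - 79/14) = sqrt((1/2)*(1/307)*(-366) - 79/14) = sqrt(-183/307 - 79/14) = sqrt(-26815/4298) = I*sqrt(115250870)/4298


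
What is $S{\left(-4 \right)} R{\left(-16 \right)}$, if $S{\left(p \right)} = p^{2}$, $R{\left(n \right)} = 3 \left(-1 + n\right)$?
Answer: $-816$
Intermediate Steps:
$R{\left(n \right)} = -3 + 3 n$
$S{\left(-4 \right)} R{\left(-16 \right)} = \left(-4\right)^{2} \left(-3 + 3 \left(-16\right)\right) = 16 \left(-3 - 48\right) = 16 \left(-51\right) = -816$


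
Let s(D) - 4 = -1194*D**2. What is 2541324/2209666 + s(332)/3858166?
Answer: -70250915544812/2131314558139 ≈ -32.961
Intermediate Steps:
s(D) = 4 - 1194*D**2
2541324/2209666 + s(332)/3858166 = 2541324/2209666 + (4 - 1194*332**2)/3858166 = 2541324*(1/2209666) + (4 - 1194*110224)*(1/3858166) = 1270662/1104833 + (4 - 131607456)*(1/3858166) = 1270662/1104833 - 131607452*1/3858166 = 1270662/1104833 - 65803726/1929083 = -70250915544812/2131314558139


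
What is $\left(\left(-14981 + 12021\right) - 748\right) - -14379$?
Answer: $10671$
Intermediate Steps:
$\left(\left(-14981 + 12021\right) - 748\right) - -14379 = \left(-2960 - 748\right) + 14379 = -3708 + 14379 = 10671$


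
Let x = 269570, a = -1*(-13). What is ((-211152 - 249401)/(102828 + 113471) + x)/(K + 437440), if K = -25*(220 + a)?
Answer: 58307260877/93357892885 ≈ 0.62456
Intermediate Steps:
a = 13
K = -5825 (K = -25*(220 + 13) = -25*233 = -5825)
((-211152 - 249401)/(102828 + 113471) + x)/(K + 437440) = ((-211152 - 249401)/(102828 + 113471) + 269570)/(-5825 + 437440) = (-460553/216299 + 269570)/431615 = (-460553*1/216299 + 269570)*(1/431615) = (-460553/216299 + 269570)*(1/431615) = (58307260877/216299)*(1/431615) = 58307260877/93357892885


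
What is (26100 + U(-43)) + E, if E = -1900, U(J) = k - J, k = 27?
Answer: 24270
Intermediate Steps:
U(J) = 27 - J
(26100 + U(-43)) + E = (26100 + (27 - 1*(-43))) - 1900 = (26100 + (27 + 43)) - 1900 = (26100 + 70) - 1900 = 26170 - 1900 = 24270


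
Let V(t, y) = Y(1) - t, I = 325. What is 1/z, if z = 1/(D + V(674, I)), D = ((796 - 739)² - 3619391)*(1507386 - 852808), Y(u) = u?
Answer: -2367046998749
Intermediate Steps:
D = -2367046998076 (D = (57² - 3619391)*654578 = (3249 - 3619391)*654578 = -3616142*654578 = -2367046998076)
V(t, y) = 1 - t
z = -1/2367046998749 (z = 1/(-2367046998076 + (1 - 1*674)) = 1/(-2367046998076 + (1 - 674)) = 1/(-2367046998076 - 673) = 1/(-2367046998749) = -1/2367046998749 ≈ -4.2247e-13)
1/z = 1/(-1/2367046998749) = -2367046998749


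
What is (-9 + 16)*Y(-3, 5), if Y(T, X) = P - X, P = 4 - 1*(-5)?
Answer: 28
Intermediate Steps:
P = 9 (P = 4 + 5 = 9)
Y(T, X) = 9 - X
(-9 + 16)*Y(-3, 5) = (-9 + 16)*(9 - 1*5) = 7*(9 - 5) = 7*4 = 28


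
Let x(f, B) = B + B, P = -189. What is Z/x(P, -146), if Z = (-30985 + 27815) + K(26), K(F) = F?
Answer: 786/73 ≈ 10.767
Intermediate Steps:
x(f, B) = 2*B
Z = -3144 (Z = (-30985 + 27815) + 26 = -3170 + 26 = -3144)
Z/x(P, -146) = -3144/(2*(-146)) = -3144/(-292) = -3144*(-1/292) = 786/73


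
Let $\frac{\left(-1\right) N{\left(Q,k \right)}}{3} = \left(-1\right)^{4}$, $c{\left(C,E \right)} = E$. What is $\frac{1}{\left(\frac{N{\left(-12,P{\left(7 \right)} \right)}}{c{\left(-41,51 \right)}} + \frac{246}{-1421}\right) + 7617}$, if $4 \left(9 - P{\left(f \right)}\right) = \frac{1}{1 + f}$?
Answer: $\frac{24157}{183998266} \approx 0.00013129$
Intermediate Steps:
$P{\left(f \right)} = 9 - \frac{1}{4 \left(1 + f\right)}$
$N{\left(Q,k \right)} = -3$ ($N{\left(Q,k \right)} = - 3 \left(-1\right)^{4} = \left(-3\right) 1 = -3$)
$\frac{1}{\left(\frac{N{\left(-12,P{\left(7 \right)} \right)}}{c{\left(-41,51 \right)}} + \frac{246}{-1421}\right) + 7617} = \frac{1}{\left(- \frac{3}{51} + \frac{246}{-1421}\right) + 7617} = \frac{1}{\left(\left(-3\right) \frac{1}{51} + 246 \left(- \frac{1}{1421}\right)\right) + 7617} = \frac{1}{\left(- \frac{1}{17} - \frac{246}{1421}\right) + 7617} = \frac{1}{- \frac{5603}{24157} + 7617} = \frac{1}{\frac{183998266}{24157}} = \frac{24157}{183998266}$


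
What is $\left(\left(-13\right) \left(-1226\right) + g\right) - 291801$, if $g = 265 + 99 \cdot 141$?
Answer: $-261639$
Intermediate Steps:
$g = 14224$ ($g = 265 + 13959 = 14224$)
$\left(\left(-13\right) \left(-1226\right) + g\right) - 291801 = \left(\left(-13\right) \left(-1226\right) + 14224\right) - 291801 = \left(15938 + 14224\right) - 291801 = 30162 - 291801 = -261639$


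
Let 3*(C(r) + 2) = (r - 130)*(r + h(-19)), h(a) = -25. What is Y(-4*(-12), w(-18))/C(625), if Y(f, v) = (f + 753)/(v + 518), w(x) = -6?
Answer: 801/50686976 ≈ 1.5803e-5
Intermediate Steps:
C(r) = -2 + (-130 + r)*(-25 + r)/3 (C(r) = -2 + ((r - 130)*(r - 25))/3 = -2 + ((-130 + r)*(-25 + r))/3 = -2 + (-130 + r)*(-25 + r)/3)
Y(f, v) = (753 + f)/(518 + v)
Y(-4*(-12), w(-18))/C(625) = ((753 - 4*(-12))/(518 - 6))/(3244/3 - 155/3*625 + (⅓)*625²) = ((753 + 48)/512)/(3244/3 - 96875/3 + (⅓)*390625) = ((1/512)*801)/(3244/3 - 96875/3 + 390625/3) = (801/512)/98998 = (801/512)*(1/98998) = 801/50686976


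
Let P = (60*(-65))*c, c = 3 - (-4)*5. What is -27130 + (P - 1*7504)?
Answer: -124334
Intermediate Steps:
c = 23 (c = 3 - 1*(-20) = 3 + 20 = 23)
P = -89700 (P = (60*(-65))*23 = -3900*23 = -89700)
-27130 + (P - 1*7504) = -27130 + (-89700 - 1*7504) = -27130 + (-89700 - 7504) = -27130 - 97204 = -124334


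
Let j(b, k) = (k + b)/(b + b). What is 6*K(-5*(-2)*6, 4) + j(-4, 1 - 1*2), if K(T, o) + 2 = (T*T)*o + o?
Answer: 691301/8 ≈ 86413.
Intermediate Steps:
K(T, o) = -2 + o + o*T**2 (K(T, o) = -2 + ((T*T)*o + o) = -2 + (T**2*o + o) = -2 + (o*T**2 + o) = -2 + (o + o*T**2) = -2 + o + o*T**2)
j(b, k) = (b + k)/(2*b) (j(b, k) = (b + k)/((2*b)) = (b + k)*(1/(2*b)) = (b + k)/(2*b))
6*K(-5*(-2)*6, 4) + j(-4, 1 - 1*2) = 6*(-2 + 4 + 4*(-5*(-2)*6)**2) + (1/2)*(-4 + (1 - 1*2))/(-4) = 6*(-2 + 4 + 4*(10*6)**2) + (1/2)*(-1/4)*(-4 + (1 - 2)) = 6*(-2 + 4 + 4*60**2) + (1/2)*(-1/4)*(-4 - 1) = 6*(-2 + 4 + 4*3600) + (1/2)*(-1/4)*(-5) = 6*(-2 + 4 + 14400) + 5/8 = 6*14402 + 5/8 = 86412 + 5/8 = 691301/8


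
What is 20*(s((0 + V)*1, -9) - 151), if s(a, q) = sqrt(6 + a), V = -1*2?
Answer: -2980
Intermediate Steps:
V = -2
20*(s((0 + V)*1, -9) - 151) = 20*(sqrt(6 + (0 - 2)*1) - 151) = 20*(sqrt(6 - 2*1) - 151) = 20*(sqrt(6 - 2) - 151) = 20*(sqrt(4) - 151) = 20*(2 - 151) = 20*(-149) = -2980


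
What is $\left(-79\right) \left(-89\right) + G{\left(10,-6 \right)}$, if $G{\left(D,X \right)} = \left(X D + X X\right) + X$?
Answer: $7001$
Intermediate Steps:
$G{\left(D,X \right)} = X + X^{2} + D X$ ($G{\left(D,X \right)} = \left(D X + X^{2}\right) + X = \left(X^{2} + D X\right) + X = X + X^{2} + D X$)
$\left(-79\right) \left(-89\right) + G{\left(10,-6 \right)} = \left(-79\right) \left(-89\right) - 6 \left(1 + 10 - 6\right) = 7031 - 30 = 7001$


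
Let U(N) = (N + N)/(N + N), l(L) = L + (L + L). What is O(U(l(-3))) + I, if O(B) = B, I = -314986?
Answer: -314985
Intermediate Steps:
l(L) = 3*L (l(L) = L + 2*L = 3*L)
U(N) = 1 (U(N) = (2*N)/((2*N)) = (2*N)*(1/(2*N)) = 1)
O(U(l(-3))) + I = 1 - 314986 = -314985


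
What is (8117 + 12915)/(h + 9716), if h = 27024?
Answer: 478/835 ≈ 0.57246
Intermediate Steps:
(8117 + 12915)/(h + 9716) = (8117 + 12915)/(27024 + 9716) = 21032/36740 = 21032*(1/36740) = 478/835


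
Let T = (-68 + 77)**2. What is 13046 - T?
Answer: 12965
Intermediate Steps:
T = 81 (T = 9**2 = 81)
13046 - T = 13046 - 1*81 = 13046 - 81 = 12965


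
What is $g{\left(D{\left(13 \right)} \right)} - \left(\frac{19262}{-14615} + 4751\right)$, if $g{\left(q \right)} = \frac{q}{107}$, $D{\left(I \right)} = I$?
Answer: $- \frac{7427386526}{1563805} \approx -4749.6$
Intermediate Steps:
$g{\left(q \right)} = \frac{q}{107}$ ($g{\left(q \right)} = q \frac{1}{107} = \frac{q}{107}$)
$g{\left(D{\left(13 \right)} \right)} - \left(\frac{19262}{-14615} + 4751\right) = \frac{1}{107} \cdot 13 - \left(\frac{19262}{-14615} + 4751\right) = \frac{13}{107} - \left(19262 \left(- \frac{1}{14615}\right) + 4751\right) = \frac{13}{107} - \left(- \frac{19262}{14615} + 4751\right) = \frac{13}{107} - \frac{69416603}{14615} = - \frac{7427386526}{1563805}$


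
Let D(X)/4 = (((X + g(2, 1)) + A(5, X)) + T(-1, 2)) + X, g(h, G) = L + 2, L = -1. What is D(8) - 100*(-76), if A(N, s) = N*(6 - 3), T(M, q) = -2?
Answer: 7720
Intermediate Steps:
A(N, s) = 3*N (A(N, s) = N*3 = 3*N)
g(h, G) = 1 (g(h, G) = -1 + 2 = 1)
D(X) = 56 + 8*X (D(X) = 4*((((X + 1) + 3*5) - 2) + X) = 4*((((1 + X) + 15) - 2) + X) = 4*(((16 + X) - 2) + X) = 4*((14 + X) + X) = 4*(14 + 2*X) = 56 + 8*X)
D(8) - 100*(-76) = (56 + 8*8) - 100*(-76) = (56 + 64) + 7600 = 120 + 7600 = 7720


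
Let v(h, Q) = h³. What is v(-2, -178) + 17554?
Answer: 17546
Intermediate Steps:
v(-2, -178) + 17554 = (-2)³ + 17554 = -8 + 17554 = 17546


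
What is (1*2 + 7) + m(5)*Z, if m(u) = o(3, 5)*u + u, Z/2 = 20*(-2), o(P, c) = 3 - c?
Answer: 409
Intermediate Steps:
Z = -80 (Z = 2*(20*(-2)) = 2*(-40) = -80)
m(u) = -u (m(u) = (3 - 1*5)*u + u = (3 - 5)*u + u = -2*u + u = -u)
(1*2 + 7) + m(5)*Z = (1*2 + 7) - 1*5*(-80) = (2 + 7) - 5*(-80) = 9 + 400 = 409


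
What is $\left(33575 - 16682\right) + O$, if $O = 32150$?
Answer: $49043$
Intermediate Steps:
$\left(33575 - 16682\right) + O = \left(33575 - 16682\right) + 32150 = 16893 + 32150 = 49043$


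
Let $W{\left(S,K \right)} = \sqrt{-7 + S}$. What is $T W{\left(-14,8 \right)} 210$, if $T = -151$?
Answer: $- 31710 i \sqrt{21} \approx - 1.4531 \cdot 10^{5} i$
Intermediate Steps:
$T W{\left(-14,8 \right)} 210 = - 151 \sqrt{-7 - 14} \cdot 210 = - 151 \sqrt{-21} \cdot 210 = - 151 i \sqrt{21} \cdot 210 = - 31710 i \sqrt{21}$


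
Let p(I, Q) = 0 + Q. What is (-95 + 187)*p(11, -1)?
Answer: -92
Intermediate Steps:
p(I, Q) = Q
(-95 + 187)*p(11, -1) = (-95 + 187)*(-1) = 92*(-1) = -92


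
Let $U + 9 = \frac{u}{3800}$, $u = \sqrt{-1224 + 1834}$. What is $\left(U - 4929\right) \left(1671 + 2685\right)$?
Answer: $-21509928 + \frac{1089 \sqrt{610}}{950} \approx -2.151 \cdot 10^{7}$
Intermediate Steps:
$u = \sqrt{610} \approx 24.698$
$U = -9 + \frac{\sqrt{610}}{3800} \approx -8.9935$
$\left(U - 4929\right) \left(1671 + 2685\right) = \left(\left(-9 + \frac{\sqrt{610}}{3800}\right) - 4929\right) \left(1671 + 2685\right) = \left(-4938 + \frac{\sqrt{610}}{3800}\right) 4356 = -21509928 + \frac{1089 \sqrt{610}}{950}$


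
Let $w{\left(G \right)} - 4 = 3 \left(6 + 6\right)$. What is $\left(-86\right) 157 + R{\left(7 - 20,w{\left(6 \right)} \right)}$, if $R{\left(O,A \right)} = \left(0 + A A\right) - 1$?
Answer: $-11903$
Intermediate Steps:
$w{\left(G \right)} = 40$ ($w{\left(G \right)} = 4 + 3 \left(6 + 6\right) = 4 + 3 \cdot 12 = 4 + 36 = 40$)
$R{\left(O,A \right)} = -1 + A^{2}$ ($R{\left(O,A \right)} = \left(0 + A^{2}\right) - 1 = A^{2} - 1 = -1 + A^{2}$)
$\left(-86\right) 157 + R{\left(7 - 20,w{\left(6 \right)} \right)} = \left(-86\right) 157 - \left(1 - 40^{2}\right) = -13502 + \left(-1 + 1600\right) = -13502 + 1599 = -11903$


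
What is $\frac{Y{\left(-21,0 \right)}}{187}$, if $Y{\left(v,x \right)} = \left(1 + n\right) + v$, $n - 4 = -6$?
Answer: $- \frac{2}{17} \approx -0.11765$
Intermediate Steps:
$n = -2$ ($n = 4 - 6 = -2$)
$Y{\left(v,x \right)} = -1 + v$ ($Y{\left(v,x \right)} = \left(1 - 2\right) + v = -1 + v$)
$\frac{Y{\left(-21,0 \right)}}{187} = \frac{-1 - 21}{187} = \left(-22\right) \frac{1}{187} = - \frac{2}{17}$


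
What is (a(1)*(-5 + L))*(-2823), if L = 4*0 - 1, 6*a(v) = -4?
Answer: -11292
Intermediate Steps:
a(v) = -⅔ (a(v) = (⅙)*(-4) = -⅔)
L = -1 (L = 0 - 1 = -1)
(a(1)*(-5 + L))*(-2823) = -2*(-5 - 1)/3*(-2823) = -⅔*(-6)*(-2823) = 4*(-2823) = -11292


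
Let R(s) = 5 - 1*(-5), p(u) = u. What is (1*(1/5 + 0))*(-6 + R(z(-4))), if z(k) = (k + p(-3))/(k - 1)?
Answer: ⅘ ≈ 0.80000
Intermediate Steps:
z(k) = (-3 + k)/(-1 + k) (z(k) = (k - 3)/(k - 1) = (-3 + k)/(-1 + k))
R(s) = 10 (R(s) = 5 + 5 = 10)
(1*(1/5 + 0))*(-6 + R(z(-4))) = (1*(1/5 + 0))*(-6 + 10) = (1*(⅕ + 0))*4 = (1*(⅕))*4 = (⅕)*4 = ⅘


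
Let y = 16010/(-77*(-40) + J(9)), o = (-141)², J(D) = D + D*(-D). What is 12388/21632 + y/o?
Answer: 723802831/1263318264 ≈ 0.57294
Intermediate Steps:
J(D) = D - D²
o = 19881
y = 8005/1504 (y = 16010/(-77*(-40) + 9*(1 - 1*9)) = 16010/(3080 + 9*(1 - 9)) = 16010/(3080 + 9*(-8)) = 16010/(3080 - 72) = 16010/3008 = 16010*(1/3008) = 8005/1504 ≈ 5.3225)
12388/21632 + y/o = 12388/21632 + (8005/1504)/19881 = 12388*(1/21632) + (8005/1504)*(1/19881) = 3097/5408 + 8005/29901024 = 723802831/1263318264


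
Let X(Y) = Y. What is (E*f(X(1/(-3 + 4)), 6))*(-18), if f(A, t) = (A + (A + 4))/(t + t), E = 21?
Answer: -189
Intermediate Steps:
f(A, t) = (4 + 2*A)/(2*t) (f(A, t) = (A + (4 + A))/((2*t)) = (4 + 2*A)*(1/(2*t)) = (4 + 2*A)/(2*t))
(E*f(X(1/(-3 + 4)), 6))*(-18) = (21*((2 + 1/(-3 + 4))/6))*(-18) = (21*((2 + 1/1)/6))*(-18) = (21*((2 + 1)/6))*(-18) = (21*((⅙)*3))*(-18) = (21*(½))*(-18) = (21/2)*(-18) = -189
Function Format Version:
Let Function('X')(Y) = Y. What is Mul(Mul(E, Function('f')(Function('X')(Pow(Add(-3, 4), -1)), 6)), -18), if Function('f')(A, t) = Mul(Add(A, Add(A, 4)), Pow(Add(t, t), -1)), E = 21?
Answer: -189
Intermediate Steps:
Function('f')(A, t) = Mul(Rational(1, 2), Pow(t, -1), Add(4, Mul(2, A))) (Function('f')(A, t) = Mul(Add(A, Add(4, A)), Pow(Mul(2, t), -1)) = Mul(Add(4, Mul(2, A)), Mul(Rational(1, 2), Pow(t, -1))) = Mul(Rational(1, 2), Pow(t, -1), Add(4, Mul(2, A))))
Mul(Mul(E, Function('f')(Function('X')(Pow(Add(-3, 4), -1)), 6)), -18) = Mul(Mul(21, Mul(Pow(6, -1), Add(2, Pow(Add(-3, 4), -1)))), -18) = Mul(Mul(21, Mul(Rational(1, 6), Add(2, Pow(1, -1)))), -18) = Mul(Mul(21, Mul(Rational(1, 6), Add(2, 1))), -18) = Mul(Mul(21, Mul(Rational(1, 6), 3)), -18) = Mul(Mul(21, Rational(1, 2)), -18) = Mul(Rational(21, 2), -18) = -189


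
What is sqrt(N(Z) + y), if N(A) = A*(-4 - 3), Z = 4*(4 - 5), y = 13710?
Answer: sqrt(13738) ≈ 117.21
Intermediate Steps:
Z = -4 (Z = 4*(-1) = -4)
N(A) = -7*A (N(A) = A*(-7) = -7*A)
sqrt(N(Z) + y) = sqrt(-7*(-4) + 13710) = sqrt(28 + 13710) = sqrt(13738)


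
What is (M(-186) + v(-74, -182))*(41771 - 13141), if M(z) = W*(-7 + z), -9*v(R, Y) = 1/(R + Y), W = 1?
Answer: -6365465365/1152 ≈ -5.5256e+6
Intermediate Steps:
v(R, Y) = -1/(9*(R + Y))
M(z) = -7 + z (M(z) = 1*(-7 + z) = -7 + z)
(M(-186) + v(-74, -182))*(41771 - 13141) = ((-7 - 186) - 1/(9*(-74) + 9*(-182)))*(41771 - 13141) = (-193 - 1/(-666 - 1638))*28630 = (-193 - 1/(-2304))*28630 = (-193 - 1*(-1/2304))*28630 = (-193 + 1/2304)*28630 = -444671/2304*28630 = -6365465365/1152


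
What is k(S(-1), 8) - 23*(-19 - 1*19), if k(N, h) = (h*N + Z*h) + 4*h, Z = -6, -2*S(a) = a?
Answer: 862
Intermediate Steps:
S(a) = -a/2
k(N, h) = -2*h + N*h (k(N, h) = (h*N - 6*h) + 4*h = (N*h - 6*h) + 4*h = (-6*h + N*h) + 4*h = -2*h + N*h)
k(S(-1), 8) - 23*(-19 - 1*19) = 8*(-2 - ½*(-1)) - 23*(-19 - 1*19) = 8*(-2 + ½) - 23*(-19 - 19) = 8*(-3/2) - 23*(-38) = -12 + 874 = 862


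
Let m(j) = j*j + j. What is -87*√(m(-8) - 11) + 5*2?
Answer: 10 - 261*√5 ≈ -573.61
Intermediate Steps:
m(j) = j + j² (m(j) = j² + j = j + j²)
-87*√(m(-8) - 11) + 5*2 = -87*√(-8*(1 - 8) - 11) + 5*2 = -87*√(-8*(-7) - 11) + 10 = -87*√(56 - 11) + 10 = -261*√5 + 10 = 10 - 261*√5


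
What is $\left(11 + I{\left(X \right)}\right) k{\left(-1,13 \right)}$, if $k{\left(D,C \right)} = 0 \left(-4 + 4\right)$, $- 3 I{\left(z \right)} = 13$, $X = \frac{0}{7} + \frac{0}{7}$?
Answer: $0$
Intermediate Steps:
$X = 0$ ($X = 0 \cdot \frac{1}{7} + 0 \cdot \frac{1}{7} = 0 + 0 = 0$)
$I{\left(z \right)} = - \frac{13}{3}$ ($I{\left(z \right)} = \left(- \frac{1}{3}\right) 13 = - \frac{13}{3}$)
$k{\left(D,C \right)} = 0$ ($k{\left(D,C \right)} = 0 \cdot 0 = 0$)
$\left(11 + I{\left(X \right)}\right) k{\left(-1,13 \right)} = \left(11 - \frac{13}{3}\right) 0 = \frac{20}{3} \cdot 0 = 0$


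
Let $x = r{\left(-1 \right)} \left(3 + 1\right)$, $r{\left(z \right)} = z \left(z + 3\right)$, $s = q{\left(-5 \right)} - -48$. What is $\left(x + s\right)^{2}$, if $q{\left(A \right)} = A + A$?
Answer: $900$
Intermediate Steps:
$q{\left(A \right)} = 2 A$
$s = 38$ ($s = 2 \left(-5\right) - -48 = -10 + 48 = 38$)
$r{\left(z \right)} = z \left(3 + z\right)$
$x = -8$ ($x = - (3 - 1) \left(3 + 1\right) = \left(-1\right) 2 \cdot 4 = \left(-2\right) 4 = -8$)
$\left(x + s\right)^{2} = \left(-8 + 38\right)^{2} = 30^{2} = 900$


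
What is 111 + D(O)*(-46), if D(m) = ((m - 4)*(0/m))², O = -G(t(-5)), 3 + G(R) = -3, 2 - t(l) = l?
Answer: 111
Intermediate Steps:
t(l) = 2 - l
G(R) = -6 (G(R) = -3 - 3 = -6)
O = 6 (O = -1*(-6) = 6)
D(m) = 0 (D(m) = ((-4 + m)*0)² = 0² = 0)
111 + D(O)*(-46) = 111 + 0*(-46) = 111 + 0 = 111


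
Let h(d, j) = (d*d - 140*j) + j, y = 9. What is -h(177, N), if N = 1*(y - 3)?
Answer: -30495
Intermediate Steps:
N = 6 (N = 1*(9 - 3) = 1*6 = 6)
h(d, j) = d² - 139*j (h(d, j) = (d² - 140*j) + j = d² - 139*j)
-h(177, N) = -(177² - 139*6) = -(31329 - 834) = -1*30495 = -30495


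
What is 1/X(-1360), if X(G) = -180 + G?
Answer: -1/1540 ≈ -0.00064935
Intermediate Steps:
1/X(-1360) = 1/(-180 - 1360) = 1/(-1540) = -1/1540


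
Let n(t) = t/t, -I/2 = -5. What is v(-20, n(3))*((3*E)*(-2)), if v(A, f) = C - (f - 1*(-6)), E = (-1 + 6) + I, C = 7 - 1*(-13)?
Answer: -1170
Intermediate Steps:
I = 10 (I = -2*(-5) = 10)
n(t) = 1
C = 20 (C = 7 + 13 = 20)
E = 15 (E = (-1 + 6) + 10 = 5 + 10 = 15)
v(A, f) = 14 - f (v(A, f) = 20 - (f - 1*(-6)) = 20 - (f + 6) = 20 - (6 + f) = 20 + (-6 - f) = 14 - f)
v(-20, n(3))*((3*E)*(-2)) = (14 - 1*1)*((3*15)*(-2)) = (14 - 1)*(45*(-2)) = 13*(-90) = -1170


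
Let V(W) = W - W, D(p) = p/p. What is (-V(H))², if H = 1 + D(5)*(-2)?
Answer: 0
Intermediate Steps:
D(p) = 1
H = -1 (H = 1 + 1*(-2) = 1 - 2 = -1)
V(W) = 0
(-V(H))² = (-1*0)² = 0² = 0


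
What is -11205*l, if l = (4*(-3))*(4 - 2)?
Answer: 268920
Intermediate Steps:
l = -24 (l = -12*2 = -24)
-11205*l = -11205*(-24) = 268920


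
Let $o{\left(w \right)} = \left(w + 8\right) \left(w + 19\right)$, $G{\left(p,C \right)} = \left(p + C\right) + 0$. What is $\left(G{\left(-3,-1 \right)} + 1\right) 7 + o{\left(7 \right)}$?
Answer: $369$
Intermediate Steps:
$G{\left(p,C \right)} = C + p$ ($G{\left(p,C \right)} = \left(C + p\right) + 0 = C + p$)
$o{\left(w \right)} = \left(8 + w\right) \left(19 + w\right)$
$\left(G{\left(-3,-1 \right)} + 1\right) 7 + o{\left(7 \right)} = \left(\left(-1 - 3\right) + 1\right) 7 + \left(152 + 7^{2} + 27 \cdot 7\right) = \left(-4 + 1\right) 7 + \left(152 + 49 + 189\right) = \left(-3\right) 7 + 390 = -21 + 390 = 369$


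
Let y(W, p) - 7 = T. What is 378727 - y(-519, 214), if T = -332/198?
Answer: 37493446/99 ≈ 3.7872e+5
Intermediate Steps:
T = -166/99 (T = -332*1/198 = -166/99 ≈ -1.6768)
y(W, p) = 527/99 (y(W, p) = 7 - 166/99 = 527/99)
378727 - y(-519, 214) = 378727 - 1*527/99 = 378727 - 527/99 = 37493446/99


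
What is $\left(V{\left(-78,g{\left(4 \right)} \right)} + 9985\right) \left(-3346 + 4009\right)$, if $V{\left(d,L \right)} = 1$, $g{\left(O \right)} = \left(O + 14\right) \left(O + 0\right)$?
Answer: $6620718$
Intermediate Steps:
$g{\left(O \right)} = O \left(14 + O\right)$ ($g{\left(O \right)} = \left(14 + O\right) O = O \left(14 + O\right)$)
$\left(V{\left(-78,g{\left(4 \right)} \right)} + 9985\right) \left(-3346 + 4009\right) = \left(1 + 9985\right) \left(-3346 + 4009\right) = 9986 \cdot 663 = 6620718$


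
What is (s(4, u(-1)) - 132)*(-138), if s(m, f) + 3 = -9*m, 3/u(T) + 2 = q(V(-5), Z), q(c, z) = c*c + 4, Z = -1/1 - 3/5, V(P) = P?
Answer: 23598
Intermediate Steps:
Z = -8/5 (Z = -1*1 - 3*1/5 = -1 - 3/5 = -8/5 ≈ -1.6000)
q(c, z) = 4 + c**2 (q(c, z) = c**2 + 4 = 4 + c**2)
u(T) = 1/9 (u(T) = 3/(-2 + (4 + (-5)**2)) = 3/(-2 + (4 + 25)) = 3/(-2 + 29) = 3/27 = 3*(1/27) = 1/9)
s(m, f) = -3 - 9*m
(s(4, u(-1)) - 132)*(-138) = ((-3 - 9*4) - 132)*(-138) = ((-3 - 36) - 132)*(-138) = (-39 - 132)*(-138) = -171*(-138) = 23598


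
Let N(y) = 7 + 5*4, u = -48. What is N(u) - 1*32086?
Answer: -32059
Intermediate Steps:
N(y) = 27 (N(y) = 7 + 20 = 27)
N(u) - 1*32086 = 27 - 1*32086 = 27 - 32086 = -32059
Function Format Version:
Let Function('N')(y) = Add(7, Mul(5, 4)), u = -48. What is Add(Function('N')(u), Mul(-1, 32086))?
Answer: -32059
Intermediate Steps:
Function('N')(y) = 27 (Function('N')(y) = Add(7, 20) = 27)
Add(Function('N')(u), Mul(-1, 32086)) = Add(27, Mul(-1, 32086)) = Add(27, -32086) = -32059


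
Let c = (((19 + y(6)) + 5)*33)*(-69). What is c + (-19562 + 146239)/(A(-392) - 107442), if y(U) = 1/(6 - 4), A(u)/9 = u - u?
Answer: -2996969905/53721 ≈ -55788.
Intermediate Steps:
A(u) = 0 (A(u) = 9*(u - u) = 9*0 = 0)
y(U) = 1/2
c = -111573/2 (c = (((19 + 1/2) + 5)*33)*(-69) = ((39/2 + 5)*33)*(-69) = ((49/2)*33)*(-69) = (1617/2)*(-69) = -111573/2 ≈ -55787.)
c + (-19562 + 146239)/(A(-392) - 107442) = -111573/2 + (-19562 + 146239)/(0 - 107442) = -111573/2 + 126677/(-107442) = -111573/2 + 126677*(-1/107442) = -111573/2 - 126677/107442 = -2996969905/53721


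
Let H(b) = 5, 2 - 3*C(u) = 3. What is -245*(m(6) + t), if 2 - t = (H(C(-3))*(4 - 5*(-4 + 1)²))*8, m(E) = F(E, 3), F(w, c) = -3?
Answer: -401555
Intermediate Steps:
C(u) = -⅓ (C(u) = ⅔ - ⅓*3 = ⅔ - 1 = -⅓)
m(E) = -3
t = 1642 (t = 2 - 5*(4 - 5*(-4 + 1)²)*8 = 2 - 5*(4 - 5*(-3)²)*8 = 2 - 5*(4 - 5*9)*8 = 2 - 5*(4 - 45)*8 = 2 - 5*(-41)*8 = 2 - (-205)*8 = 2 - 1*(-1640) = 2 + 1640 = 1642)
-245*(m(6) + t) = -245*(-3 + 1642) = -245*1639 = -401555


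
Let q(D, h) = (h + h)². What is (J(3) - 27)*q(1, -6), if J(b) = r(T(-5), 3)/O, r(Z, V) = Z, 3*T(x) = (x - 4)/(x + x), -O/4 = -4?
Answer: -38853/10 ≈ -3885.3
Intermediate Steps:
O = 16 (O = -4*(-4) = 16)
T(x) = (-4 + x)/(6*x) (T(x) = ((x - 4)/(x + x))/3 = ((-4 + x)/((2*x)))/3 = ((-4 + x)*(1/(2*x)))/3 = ((-4 + x)/(2*x))/3 = (-4 + x)/(6*x))
q(D, h) = 4*h² (q(D, h) = (2*h)² = 4*h²)
J(b) = 3/160 (J(b) = ((⅙)*(-4 - 5)/(-5))/16 = ((⅙)*(-⅕)*(-9))*(1/16) = (3/10)*(1/16) = 3/160)
(J(3) - 27)*q(1, -6) = (3/160 - 27)*(4*(-6)²) = -4317*36/40 = -4317/160*144 = -38853/10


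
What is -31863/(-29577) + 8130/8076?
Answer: 27654811/13270214 ≈ 2.0840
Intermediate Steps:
-31863/(-29577) + 8130/8076 = -31863*(-1/29577) + 8130*(1/8076) = 10621/9859 + 1355/1346 = 27654811/13270214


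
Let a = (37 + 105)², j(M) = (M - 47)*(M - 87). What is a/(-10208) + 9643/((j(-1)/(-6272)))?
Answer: -9966977/696 ≈ -14320.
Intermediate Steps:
j(M) = (-87 + M)*(-47 + M) (j(M) = (-47 + M)*(-87 + M) = (-87 + M)*(-47 + M))
a = 20164 (a = 142² = 20164)
a/(-10208) + 9643/((j(-1)/(-6272))) = 20164/(-10208) + 9643/(((4089 + (-1)² - 134*(-1))/(-6272))) = 20164*(-1/10208) + 9643/(((4089 + 1 + 134)*(-1/6272))) = -5041/2552 + 9643/((4224*(-1/6272))) = -5041/2552 + 9643/(-33/49) = -5041/2552 + 9643*(-49/33) = -5041/2552 - 472507/33 = -9966977/696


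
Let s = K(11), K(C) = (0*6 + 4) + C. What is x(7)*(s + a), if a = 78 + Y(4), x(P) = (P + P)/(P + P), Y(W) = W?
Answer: 97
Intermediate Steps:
x(P) = 1 (x(P) = (2*P)/((2*P)) = (2*P)*(1/(2*P)) = 1)
K(C) = 4 + C (K(C) = (0 + 4) + C = 4 + C)
s = 15 (s = 4 + 11 = 15)
a = 82 (a = 78 + 4 = 82)
x(7)*(s + a) = 1*(15 + 82) = 1*97 = 97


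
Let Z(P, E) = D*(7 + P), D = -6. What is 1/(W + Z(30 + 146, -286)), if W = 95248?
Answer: 1/94150 ≈ 1.0621e-5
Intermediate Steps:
Z(P, E) = -42 - 6*P (Z(P, E) = -6*(7 + P) = -42 - 6*P)
1/(W + Z(30 + 146, -286)) = 1/(95248 + (-42 - 6*(30 + 146))) = 1/(95248 + (-42 - 6*176)) = 1/(95248 + (-42 - 1056)) = 1/(95248 - 1098) = 1/94150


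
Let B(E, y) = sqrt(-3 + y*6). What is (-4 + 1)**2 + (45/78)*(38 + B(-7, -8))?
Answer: 402/13 + 15*I*sqrt(51)/26 ≈ 30.923 + 4.1201*I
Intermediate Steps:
B(E, y) = sqrt(-3 + 6*y)
(-4 + 1)**2 + (45/78)*(38 + B(-7, -8)) = (-4 + 1)**2 + (45/78)*(38 + sqrt(-3 + 6*(-8))) = (-3)**2 + (45*(1/78))*(38 + sqrt(-3 - 48)) = 9 + 15*(38 + sqrt(-51))/26 = 9 + 15*(38 + I*sqrt(51))/26 = 9 + (285/13 + 15*I*sqrt(51)/26) = 402/13 + 15*I*sqrt(51)/26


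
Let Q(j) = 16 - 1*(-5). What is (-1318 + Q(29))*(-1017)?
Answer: 1319049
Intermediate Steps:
Q(j) = 21 (Q(j) = 16 + 5 = 21)
(-1318 + Q(29))*(-1017) = (-1318 + 21)*(-1017) = -1297*(-1017) = 1319049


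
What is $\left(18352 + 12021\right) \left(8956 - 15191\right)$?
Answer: $-189375655$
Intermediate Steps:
$\left(18352 + 12021\right) \left(8956 - 15191\right) = 30373 \left(-6235\right) = -189375655$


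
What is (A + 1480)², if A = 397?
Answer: 3523129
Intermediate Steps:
(A + 1480)² = (397 + 1480)² = 1877² = 3523129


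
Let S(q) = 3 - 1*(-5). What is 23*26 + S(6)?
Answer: 606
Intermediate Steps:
S(q) = 8 (S(q) = 3 + 5 = 8)
23*26 + S(6) = 23*26 + 8 = 598 + 8 = 606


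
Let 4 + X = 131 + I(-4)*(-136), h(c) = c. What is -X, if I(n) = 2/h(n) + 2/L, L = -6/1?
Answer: -721/3 ≈ -240.33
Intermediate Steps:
L = -6 (L = -6*1 = -6)
I(n) = -1/3 + 2/n (I(n) = 2/n + 2/(-6) = 2/n + 2*(-1/6) = 2/n - 1/3 = -1/3 + 2/n)
X = 721/3 (X = -4 + (131 + ((1/3)*(6 - 1*(-4))/(-4))*(-136)) = -4 + (131 + ((1/3)*(-1/4)*(6 + 4))*(-136)) = -4 + (131 + ((1/3)*(-1/4)*10)*(-136)) = -4 + (131 - 5/6*(-136)) = -4 + (131 + 340/3) = -4 + 733/3 = 721/3 ≈ 240.33)
-X = -1*721/3 = -721/3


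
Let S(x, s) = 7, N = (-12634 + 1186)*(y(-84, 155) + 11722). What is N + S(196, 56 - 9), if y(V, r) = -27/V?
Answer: -939379901/7 ≈ -1.3420e+8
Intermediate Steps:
N = -939379950/7 (N = (-12634 + 1186)*(-27/(-84) + 11722) = -11448*(-27*(-1/84) + 11722) = -11448*(9/28 + 11722) = -11448*328225/28 = -939379950/7 ≈ -1.3420e+8)
N + S(196, 56 - 9) = -939379950/7 + 7 = -939379901/7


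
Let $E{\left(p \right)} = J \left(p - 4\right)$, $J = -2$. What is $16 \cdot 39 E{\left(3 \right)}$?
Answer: $1248$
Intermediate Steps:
$E{\left(p \right)} = 8 - 2 p$ ($E{\left(p \right)} = - 2 \left(p - 4\right) = - 2 \left(-4 + p\right) = 8 - 2 p$)
$16 \cdot 39 E{\left(3 \right)} = 16 \cdot 39 \left(8 - 6\right) = 624 \left(8 - 6\right) = 624 \cdot 2 = 1248$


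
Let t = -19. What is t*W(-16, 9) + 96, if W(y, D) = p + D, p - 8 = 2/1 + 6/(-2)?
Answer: -208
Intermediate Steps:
p = 7 (p = 8 + (2/1 + 6/(-2)) = 8 + (2*1 + 6*(-1/2)) = 8 + (2 - 3) = 8 - 1 = 7)
W(y, D) = 7 + D
t*W(-16, 9) + 96 = -19*(7 + 9) + 96 = -19*16 + 96 = -304 + 96 = -208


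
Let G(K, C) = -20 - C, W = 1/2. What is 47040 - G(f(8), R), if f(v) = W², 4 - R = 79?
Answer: 46985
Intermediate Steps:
W = ½ ≈ 0.50000
R = -75 (R = 4 - 1*79 = 4 - 79 = -75)
f(v) = ¼ (f(v) = (½)² = ¼)
47040 - G(f(8), R) = 47040 - (-20 - 1*(-75)) = 47040 - (-20 + 75) = 47040 - 1*55 = 47040 - 55 = 46985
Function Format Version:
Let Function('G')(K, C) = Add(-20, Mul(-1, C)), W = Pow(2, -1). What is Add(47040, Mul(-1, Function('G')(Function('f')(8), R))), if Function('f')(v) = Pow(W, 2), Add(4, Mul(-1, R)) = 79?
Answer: 46985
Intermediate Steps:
W = Rational(1, 2) ≈ 0.50000
R = -75 (R = Add(4, Mul(-1, 79)) = Add(4, -79) = -75)
Function('f')(v) = Rational(1, 4) (Function('f')(v) = Pow(Rational(1, 2), 2) = Rational(1, 4))
Add(47040, Mul(-1, Function('G')(Function('f')(8), R))) = Add(47040, Mul(-1, Add(-20, Mul(-1, -75)))) = Add(47040, Mul(-1, Add(-20, 75))) = Add(47040, Mul(-1, 55)) = Add(47040, -55) = 46985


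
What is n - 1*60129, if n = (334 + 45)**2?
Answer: 83512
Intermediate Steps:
n = 143641 (n = 379**2 = 143641)
n - 1*60129 = 143641 - 1*60129 = 143641 - 60129 = 83512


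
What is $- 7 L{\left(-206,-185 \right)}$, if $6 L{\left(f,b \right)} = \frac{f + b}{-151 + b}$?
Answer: $- \frac{391}{288} \approx -1.3576$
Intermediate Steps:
$L{\left(f,b \right)} = \frac{b + f}{6 \left(-151 + b\right)}$ ($L{\left(f,b \right)} = \frac{\left(f + b\right) \frac{1}{-151 + b}}{6} = \frac{\left(b + f\right) \frac{1}{-151 + b}}{6} = \frac{\frac{1}{-151 + b} \left(b + f\right)}{6} = \frac{b + f}{6 \left(-151 + b\right)}$)
$- 7 L{\left(-206,-185 \right)} = - 7 \frac{-185 - 206}{6 \left(-151 - 185\right)} = - 7 \cdot \frac{1}{6} \frac{1}{-336} \left(-391\right) = - 7 \cdot \frac{1}{6} \left(- \frac{1}{336}\right) \left(-391\right) = \left(-7\right) \frac{391}{2016} = - \frac{391}{288}$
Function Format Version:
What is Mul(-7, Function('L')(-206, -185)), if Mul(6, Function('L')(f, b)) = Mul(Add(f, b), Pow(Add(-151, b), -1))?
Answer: Rational(-391, 288) ≈ -1.3576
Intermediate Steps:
Function('L')(f, b) = Mul(Rational(1, 6), Pow(Add(-151, b), -1), Add(b, f)) (Function('L')(f, b) = Mul(Rational(1, 6), Mul(Add(f, b), Pow(Add(-151, b), -1))) = Mul(Rational(1, 6), Mul(Add(b, f), Pow(Add(-151, b), -1))) = Mul(Rational(1, 6), Mul(Pow(Add(-151, b), -1), Add(b, f))) = Mul(Rational(1, 6), Pow(Add(-151, b), -1), Add(b, f)))
Mul(-7, Function('L')(-206, -185)) = Mul(-7, Mul(Rational(1, 6), Pow(Add(-151, -185), -1), Add(-185, -206))) = Mul(-7, Mul(Rational(1, 6), Pow(-336, -1), -391)) = Mul(-7, Mul(Rational(1, 6), Rational(-1, 336), -391)) = Mul(-7, Rational(391, 2016)) = Rational(-391, 288)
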